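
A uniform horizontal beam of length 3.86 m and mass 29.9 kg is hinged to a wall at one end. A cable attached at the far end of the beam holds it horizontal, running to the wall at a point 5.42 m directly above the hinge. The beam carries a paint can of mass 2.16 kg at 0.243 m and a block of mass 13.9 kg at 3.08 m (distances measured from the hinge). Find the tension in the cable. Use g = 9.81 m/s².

T ≈ 315 N

Taking torques about the hinge:
Beam weight: 29.9 × 9.81 = 293.3 N down at 1.93 m → arm 1.93 m, τ = 293.3 × 1.93 = 566.1 N·m clockwise.
Paint can: 2.16 × 9.81 = 21.19 N down at 0.243 m → arm 0.243 m, τ = 21.19 × 0.243 = 5.149 N·m clockwise.
Block: 13.9 × 9.81 = 136.4 N down at 3.08 m → arm 3.08 m, τ = 136.4 × 3.08 = 420.1 N·m clockwise.
Total clockwise load moment = 991.3 N·m.
The cable tension T acts at 3.86 m; only its component perpendicular to the beam, T sinθ, produces torque. sinθ = h/√(h²+d²) = 5.42/√(5.42²+3.86²) = 0.8145.
Στ = 0 ⇒ T × 3.86 × 0.8145 = 991.3 ⇒ T = 991.3 / 3.144 = 315 N.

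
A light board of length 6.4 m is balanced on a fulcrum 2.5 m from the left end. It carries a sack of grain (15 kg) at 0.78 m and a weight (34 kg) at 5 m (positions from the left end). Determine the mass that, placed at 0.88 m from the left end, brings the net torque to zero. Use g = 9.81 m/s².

Sum moments about the fulcrum (at 2.5 m from the left end) (the support reaction has zero arm there).
Sack of grain: 15 × 9.81 = 147.2 N down at 0.78 m → arm 1.72 m, τ = 147.2 × 1.72 = 253.2 N·m counterclockwise.
Weight: 34 × 9.81 = 333.5 N down at 5 m → arm 2.5 m, τ = 333.5 × 2.5 = 833.8 N·m clockwise.
Net moment of known loads = 580.6 N·m clockwise.
An unknown mass m at 0.88 m has arm 1.62 m; its moment is m·g·1.62 counterclockwise.
For rotational equilibrium, m × 9.81 × 1.62 = 580.6, so m = 580.6 / (9.81 × 1.62) = 36.5 kg.

m ≈ 36.5 kg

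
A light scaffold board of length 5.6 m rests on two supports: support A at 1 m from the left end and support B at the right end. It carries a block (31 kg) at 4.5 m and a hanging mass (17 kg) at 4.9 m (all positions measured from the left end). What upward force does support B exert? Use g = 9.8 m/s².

R_B ≈ 372 N

Take moments about support A.
Block: 31 × 9.8 = 303.8 N down at 4.5 m → arm 3.5 m, τ = 303.8 × 3.5 = 1063 N·m clockwise.
Hanging mass: 17 × 9.8 = 166.6 N down at 4.9 m → arm 3.9 m, τ = 166.6 × 3.9 = 649.7 N·m clockwise.
Net load moment about support A = 1713 N·m clockwise.
Reaction R at support B is upward at 5.6 m, arm 4.6 m → moment R × 4.6 counterclockwise.
Setting net torque to zero: R × 4.6 = 1713 → R = 372 N.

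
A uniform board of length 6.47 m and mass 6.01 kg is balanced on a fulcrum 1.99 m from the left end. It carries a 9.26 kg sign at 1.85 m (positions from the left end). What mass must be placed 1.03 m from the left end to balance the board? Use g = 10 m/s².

Take moments about the fulcrum (at 1.99 m from the left end).
Beam weight: 6.01 × 10 = 60.1 N down at 3.235 m → arm 1.245 m, τ = 60.1 × 1.245 = 74.82 N·m clockwise.
Sign: 9.26 × 10 = 92.6 N down at 1.85 m → arm 0.14 m, τ = 92.6 × 0.14 = 12.96 N·m counterclockwise.
Net moment of known loads = 61.86 N·m clockwise.
An unknown mass m at 1.03 m has arm 0.96 m; its moment is m·g·0.96 counterclockwise.
Στ = 0 ⇒ m × 10 × 0.96 = 61.86 ⇒ m = 61.86 / (10 × 0.96) = 6.44 kg.

m ≈ 6.44 kg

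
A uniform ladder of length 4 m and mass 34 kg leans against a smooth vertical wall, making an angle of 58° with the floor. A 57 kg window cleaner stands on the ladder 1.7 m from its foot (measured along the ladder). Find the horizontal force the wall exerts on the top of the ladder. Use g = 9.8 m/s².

N_wall ≈ 252 N

Take moments about the foot of the ladder.
Ladder weight 34×9.8 = 333.2 N acts at 2 m along the ladder; its horizontal arm is 2·cos58° = 1.06 m → τ = 353.2 N·m clockwise.
Window cleaner: 57×9.8 = 558.6 N at 1.7 m → arm 0.9009 m → τ = 503.2 N·m clockwise.
Wall normal N acts horizontally at the top; its moment arm is the height L sinθ = 4·sin58° = 3.392 m, counterclockwise.
For rotational equilibrium, N × 3.392 = 856.4, so N = 252 N.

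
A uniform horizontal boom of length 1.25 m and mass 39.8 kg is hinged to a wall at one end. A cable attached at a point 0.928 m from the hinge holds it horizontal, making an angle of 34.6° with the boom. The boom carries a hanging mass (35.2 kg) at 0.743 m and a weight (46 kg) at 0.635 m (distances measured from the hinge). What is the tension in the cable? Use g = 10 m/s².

T ≈ 1520 N

Taking torques about the hinge:
Beam weight: 39.8 × 10 = 398 N down at 0.625 m → arm 0.625 m, τ = 398 × 0.625 = 248.8 N·m clockwise.
Hanging mass: 35.2 × 10 = 352 N down at 0.743 m → arm 0.743 m, τ = 352 × 0.743 = 261.5 N·m clockwise.
Weight: 46 × 10 = 460 N down at 0.635 m → arm 0.635 m, τ = 460 × 0.635 = 292.1 N·m clockwise.
Total clockwise load moment = 802.4 N·m.
The cable tension T acts at 0.928 m; only its component perpendicular to the boom, T sinθ, produces torque. sin 34.6° = 0.5678.
Setting net torque to zero: T × 0.928 × 0.5678 = 802.4 → T = 802.4 / 0.5269 = 1520 N.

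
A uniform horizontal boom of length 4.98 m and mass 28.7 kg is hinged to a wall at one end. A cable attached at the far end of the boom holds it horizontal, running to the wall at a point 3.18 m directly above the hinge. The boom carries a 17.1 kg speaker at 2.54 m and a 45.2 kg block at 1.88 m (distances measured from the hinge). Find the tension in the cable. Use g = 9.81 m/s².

T ≈ 732 N

About the hinge:
Beam weight: 28.7 × 9.81 = 281.5 N down at 2.49 m → arm 2.49 m, τ = 281.5 × 2.49 = 700.9 N·m clockwise.
Speaker: 17.1 × 9.81 = 167.8 N down at 2.54 m → arm 2.54 m, τ = 167.8 × 2.54 = 426.2 N·m clockwise.
Block: 45.2 × 9.81 = 443.4 N down at 1.88 m → arm 1.88 m, τ = 443.4 × 1.88 = 833.6 N·m clockwise.
Total clockwise load moment = 1961 N·m.
The cable tension T acts at 4.98 m; only its component perpendicular to the boom, T sinθ, produces torque. sinθ = h/√(h²+d²) = 3.18/√(3.18²+4.98²) = 0.5382.
Στ = 0 ⇒ T × 4.98 × 0.5382 = 1961 ⇒ T = 1961 / 2.68 = 732 N.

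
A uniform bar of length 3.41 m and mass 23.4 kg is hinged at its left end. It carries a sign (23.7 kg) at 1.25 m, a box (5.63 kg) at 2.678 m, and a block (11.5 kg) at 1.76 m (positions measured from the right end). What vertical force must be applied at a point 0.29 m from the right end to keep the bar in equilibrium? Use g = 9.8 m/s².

Take moments about the left end.
Beam weight: 23.4 × 9.8 = 229.3 N down at 1.705 m → arm 1.705 m, τ = 229.3 × 1.705 = 391 N·m clockwise.
Sign: 23.7 × 9.8 = 232.3 N down at 1.25 m → arm 2.16 m, τ = 232.3 × 2.16 = 501.8 N·m clockwise.
Box: 5.63 × 9.8 = 55.17 N down at 2.678 m → arm 0.732 m, τ = 55.17 × 0.732 = 40.38 N·m clockwise.
Block: 11.5 × 9.8 = 112.7 N down at 1.76 m → arm 1.65 m, τ = 112.7 × 1.65 = 186 N·m clockwise.
Net moment of the loads = 1119 N·m clockwise.
The upward force F acts at a point 0.29 m from the right end, arm 3.12 m, giving F × 3.12 counterclockwise.
Setting net torque to zero: F × 3.12 = 1119 → F = 1119 / 3.12 = 359 N.

F ≈ 359 N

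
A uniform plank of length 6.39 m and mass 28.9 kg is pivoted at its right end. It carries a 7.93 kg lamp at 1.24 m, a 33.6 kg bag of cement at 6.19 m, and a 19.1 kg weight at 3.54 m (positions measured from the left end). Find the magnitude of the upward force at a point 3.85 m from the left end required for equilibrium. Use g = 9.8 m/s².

About the right end:
Beam weight: 28.9 × 9.8 = 283.2 N down at 3.195 m → arm 3.195 m, τ = 283.2 × 3.195 = 904.8 N·m counterclockwise.
Lamp: 7.93 × 9.8 = 77.71 N down at 1.24 m → arm 5.15 m, τ = 77.71 × 5.15 = 400.2 N·m counterclockwise.
Bag of cement: 33.6 × 9.8 = 329.3 N down at 6.19 m → arm 0.2 m, τ = 329.3 × 0.2 = 65.86 N·m counterclockwise.
Weight: 19.1 × 9.8 = 187.2 N down at 3.54 m → arm 2.85 m, τ = 187.2 × 2.85 = 533.5 N·m counterclockwise.
Net moment of the loads = 1904 N·m counterclockwise.
The upward force F acts at a point 3.85 m from the left end, arm 2.54 m, giving F × 2.54 clockwise.
Balancing moments: F × 2.54 = 1904, giving F = 1904 / 2.54 = 750 N.

F ≈ 750 N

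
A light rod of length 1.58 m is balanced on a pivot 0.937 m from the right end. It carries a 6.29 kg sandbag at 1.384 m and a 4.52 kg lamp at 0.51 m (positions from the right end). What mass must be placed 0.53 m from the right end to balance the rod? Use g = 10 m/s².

Sum moments about the pivot (at 0.937 m from the right end) (the support reaction has zero arm there).
Sandbag: 6.29 × 10 = 62.9 N down at 1.384 m → arm 0.447 m, τ = 62.9 × 0.447 = 28.12 N·m counterclockwise.
Lamp: 4.52 × 10 = 45.2 N down at 0.51 m → arm 0.427 m, τ = 45.2 × 0.427 = 19.3 N·m clockwise.
Net moment of known loads = 8.82 N·m counterclockwise.
An unknown mass m at 0.53 m has arm 0.407 m; its moment is m·g·0.407 clockwise.
Στ = 0 ⇒ m × 10 × 0.407 = 8.82 ⇒ m = 8.82 / (10 × 0.407) = 2.17 kg.

m ≈ 2.17 kg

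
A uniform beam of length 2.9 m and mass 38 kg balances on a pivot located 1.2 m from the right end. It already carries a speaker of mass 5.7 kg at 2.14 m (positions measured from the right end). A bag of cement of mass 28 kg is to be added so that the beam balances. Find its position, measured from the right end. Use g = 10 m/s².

Sum moments about the pivot (at 1.2 m from the right end) (the support reaction has zero arm there).
Beam weight: 38 × 10 = 380 N down at 1.45 m → arm 0.25 m, τ = 380 × 0.25 = 95 N·m counterclockwise.
Speaker: 5.7 × 10 = 57 N down at 2.14 m → arm 0.94 m, τ = 57 × 0.94 = 53.58 N·m counterclockwise.
Net moment of existing loads = 148.6 N·m counterclockwise.
The bag of cement weighs 28 × 10 = 280 N and must supply an equal clockwise moment, so its lever arm about the pivot is 148.6 / 280 = 0.531 m.
That puts it at 1.2 − 0.531 = 0.669 m from the right end.

x ≈ 0.669 m from the right end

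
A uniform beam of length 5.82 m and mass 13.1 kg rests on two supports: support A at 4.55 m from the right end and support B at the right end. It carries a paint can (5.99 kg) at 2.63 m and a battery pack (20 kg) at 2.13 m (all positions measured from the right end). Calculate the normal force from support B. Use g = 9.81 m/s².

Sum moments about support A (its reaction then has zero moment arm).
Beam weight: 13.1 × 9.81 = 128.5 N down at 2.91 m → arm 1.64 m, τ = 128.5 × 1.64 = 210.7 N·m clockwise.
Paint can: 5.99 × 9.81 = 58.76 N down at 2.63 m → arm 1.92 m, τ = 58.76 × 1.92 = 112.8 N·m clockwise.
Battery pack: 20 × 9.81 = 196.2 N down at 2.13 m → arm 2.42 m, τ = 196.2 × 2.42 = 474.8 N·m clockwise.
Net load moment about support A = 798.3 N·m clockwise.
Reaction R at support B is upward at 0 m, arm 4.55 m → moment R × 4.55 counterclockwise.
Setting net torque to zero: R × 4.55 = 798.3 → R = 175 N.

R_B ≈ 175 N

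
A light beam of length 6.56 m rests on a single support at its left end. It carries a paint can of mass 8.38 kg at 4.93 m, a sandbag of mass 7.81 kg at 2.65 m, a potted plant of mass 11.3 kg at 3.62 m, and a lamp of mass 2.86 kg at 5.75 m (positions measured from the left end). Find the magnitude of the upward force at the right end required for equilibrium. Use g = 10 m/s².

F ≈ 182 N

Take moments about the left end.
Paint can: 8.38 × 10 = 83.8 N down at 4.93 m → arm 4.93 m, τ = 83.8 × 4.93 = 413.1 N·m clockwise.
Sandbag: 7.81 × 10 = 78.1 N down at 2.65 m → arm 2.65 m, τ = 78.1 × 2.65 = 207 N·m clockwise.
Potted plant: 11.3 × 10 = 113 N down at 3.62 m → arm 3.62 m, τ = 113 × 3.62 = 409.1 N·m clockwise.
Lamp: 2.86 × 10 = 28.6 N down at 5.75 m → arm 5.75 m, τ = 28.6 × 5.75 = 164.5 N·m clockwise.
Net moment of the loads = 1194 N·m clockwise.
The upward force F acts at the right end, arm 6.56 m, giving F × 6.56 counterclockwise.
Balancing moments: F × 6.56 = 1194, giving F = 1194 / 6.56 = 182 N.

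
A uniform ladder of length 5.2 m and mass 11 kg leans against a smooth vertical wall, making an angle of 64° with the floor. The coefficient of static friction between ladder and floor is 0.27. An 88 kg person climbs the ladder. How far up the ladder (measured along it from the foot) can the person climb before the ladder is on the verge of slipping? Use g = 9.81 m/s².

d ≈ 2.91 m

Sum moments about the foot of the ladder (the floor normal and friction both act there and drop out).
Ladder weight 11×9.81 = 107.9 N acts at 2.6 m along the ladder; its horizontal arm is 2.6·cos64° = 1.14 m → τ = 123 N·m clockwise.
Person weight 88×9.81 = 863.3 N at distance d → arm d·cos64° → τ = 863.3·d·0.4384 clockwise.
Wall normal N at the top has arm L sinθ = 4.674 m counterclockwise, so Στ = 0 gives N·4.674 = 123 + 378.5·d.
ΣFy = 0 ⇒ N_floor = 971.2 N, so the maximum friction is μ_s·N_floor = 0.27×971.2 = 262.2 N. ΣFx = 0 ⇒ N_wall = f, so at the slipping point N = 262.2 N.
Substituting: 262.2×4.674 = 123 + 378.5·d ⇒ d = (1226 − 123) / 378.5 = 2.91 m.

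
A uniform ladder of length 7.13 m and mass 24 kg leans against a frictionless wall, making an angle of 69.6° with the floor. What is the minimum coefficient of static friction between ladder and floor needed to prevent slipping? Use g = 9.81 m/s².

Choose the foot of the ladder as the axis so the floor normal and friction both act there and drop out.
Ladder weight 24×9.81 = 235.4 N acts at 3.565 m along the ladder; its horizontal arm is 3.565·cos69.6° = 1.243 m → τ = 292.6 N·m clockwise.
Wall normal N acts horizontally at the top; its moment arm is the height L sinθ = 7.13·sin69.6° = 6.683 m, counterclockwise.
Balancing moments: N × 6.683 = 292.6, giving N = 43.78 N.
ΣFx = 0 ⇒ f = N_wall = 43.78 N. ΣFy = 0 ⇒ N_floor = 235.4 N.
μ_min = f / N_floor = 43.78 / 235.4 = 0.186.

μ_min ≈ 0.186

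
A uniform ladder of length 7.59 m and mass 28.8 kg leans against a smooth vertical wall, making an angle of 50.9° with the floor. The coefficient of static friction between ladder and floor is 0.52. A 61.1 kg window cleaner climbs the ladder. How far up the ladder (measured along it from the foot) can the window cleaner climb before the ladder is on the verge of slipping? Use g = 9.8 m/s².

About the foot of the ladder:
Ladder weight 28.8×9.8 = 282.2 N acts at 3.795 m along the ladder; its horizontal arm is 3.795·cos50.9° = 2.393 m → τ = 675.3 N·m clockwise.
Window cleaner weight 61.1×9.8 = 598.8 N at distance d → arm d·cos50.9° → τ = 598.8·d·0.6307 clockwise.
Wall normal N at the top has arm L sinθ = 5.89 m counterclockwise, so Στ = 0 gives N·5.89 = 675.3 + 377.7·d.
ΣFy = 0 ⇒ N_floor = 881 N, so the maximum friction is μ_s·N_floor = 0.52×881 = 458.1 N. ΣFx = 0 ⇒ N_wall = f, so at the slipping point N = 458.1 N.
Substituting: 458.1×5.89 = 675.3 + 377.7·d ⇒ d = (2698 − 675.3) / 377.7 = 5.36 m.

d ≈ 5.36 m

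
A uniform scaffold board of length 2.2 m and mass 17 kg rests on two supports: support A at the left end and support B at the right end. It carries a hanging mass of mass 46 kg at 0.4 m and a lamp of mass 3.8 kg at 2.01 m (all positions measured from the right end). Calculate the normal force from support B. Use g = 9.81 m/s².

R_B ≈ 456 N

Sum moments about support A (its reaction then has zero moment arm).
Beam weight: 17 × 9.81 = 166.8 N down at 1.1 m → arm 1.1 m, τ = 166.8 × 1.1 = 183.5 N·m clockwise.
Hanging mass: 46 × 9.81 = 451.3 N down at 0.4 m → arm 1.8 m, τ = 451.3 × 1.8 = 812.3 N·m clockwise.
Lamp: 3.8 × 9.81 = 37.28 N down at 2.01 m → arm 0.19 m, τ = 37.28 × 0.19 = 7.083 N·m clockwise.
Net load moment about support A = 1003 N·m clockwise.
Reaction R at support B is upward at 0 m, arm 2.2 m → moment R × 2.2 counterclockwise.
For rotational equilibrium, R × 2.2 = 1003, so R = 456 N.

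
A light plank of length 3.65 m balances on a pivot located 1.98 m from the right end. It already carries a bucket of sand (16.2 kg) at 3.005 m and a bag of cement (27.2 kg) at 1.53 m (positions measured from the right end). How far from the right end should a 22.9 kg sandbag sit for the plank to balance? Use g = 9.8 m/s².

x ≈ 1.79 m from the right end

Choose the pivot (at 1.98 m from the right end) as the axis so the support reaction has zero arm there.
Bucket of sand: 16.2 × 9.8 = 158.8 N down at 3.005 m → arm 1.025 m, τ = 158.8 × 1.025 = 162.8 N·m counterclockwise.
Bag of cement: 27.2 × 9.8 = 266.6 N down at 1.53 m → arm 0.45 m, τ = 266.6 × 0.45 = 120 N·m clockwise.
Net moment of existing loads = 42.8 N·m counterclockwise.
The sandbag weighs 22.9 × 9.8 = 224.4 N and must supply an equal clockwise moment, so its lever arm about the pivot is 42.8 / 224.4 = 0.191 m.
That puts it at 1.98 − 0.191 = 1.79 m from the right end.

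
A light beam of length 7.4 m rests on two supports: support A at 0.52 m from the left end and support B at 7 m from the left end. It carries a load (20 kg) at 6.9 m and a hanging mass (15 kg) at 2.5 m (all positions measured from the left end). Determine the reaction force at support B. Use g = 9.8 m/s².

R_B ≈ 238 N

About support A:
Load: 20 × 9.8 = 196 N down at 6.9 m → arm 6.38 m, τ = 196 × 6.38 = 1250 N·m clockwise.
Hanging mass: 15 × 9.8 = 147 N down at 2.5 m → arm 1.98 m, τ = 147 × 1.98 = 291.1 N·m clockwise.
Net load moment about support A = 1541 N·m clockwise.
Reaction R at support B is upward at 7 m, arm 6.48 m → moment R × 6.48 counterclockwise.
Στ = 0 ⇒ R × 6.48 = 1541 ⇒ R = 238 N.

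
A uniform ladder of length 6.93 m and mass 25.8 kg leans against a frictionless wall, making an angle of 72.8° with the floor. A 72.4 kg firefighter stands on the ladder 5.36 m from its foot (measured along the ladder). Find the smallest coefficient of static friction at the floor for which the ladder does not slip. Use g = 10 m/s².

About the foot of the ladder:
Ladder weight 25.8×10 = 258 N acts at 3.465 m along the ladder; its horizontal arm is 3.465·cos72.8° = 1.025 m → τ = 264.4 N·m clockwise.
Firefighter: 72.4×10 = 724 N at 5.36 m → arm 1.585 m → τ = 1148 N·m clockwise.
Wall normal N acts horizontally at the top; its moment arm is the height L sinθ = 6.93·sin72.8° = 6.62 m, counterclockwise.
For rotational equilibrium, N × 6.62 = 1412, so N = 213.3 N.
ΣFx = 0 ⇒ f = N_wall = 213.3 N. ΣFy = 0 ⇒ N_floor = 982 N.
μ_min = f / N_floor = 213.3 / 982 = 0.217.

μ_min ≈ 0.217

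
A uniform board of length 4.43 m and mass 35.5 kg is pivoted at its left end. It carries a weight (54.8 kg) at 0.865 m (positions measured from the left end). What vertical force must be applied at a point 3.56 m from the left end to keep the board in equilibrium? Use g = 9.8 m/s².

Take moments about the left end.
Beam weight: 35.5 × 9.8 = 347.9 N down at 2.215 m → arm 2.215 m, τ = 347.9 × 2.215 = 770.6 N·m clockwise.
Weight: 54.8 × 9.8 = 537 N down at 0.865 m → arm 0.865 m, τ = 537 × 0.865 = 464.5 N·m clockwise.
Net moment of the loads = 1235 N·m clockwise.
The upward force F acts at a point 3.56 m from the left end, arm 3.56 m, giving F × 3.56 counterclockwise.
Balancing moments: F × 3.56 = 1235, giving F = 1235 / 3.56 = 347 N.

F ≈ 347 N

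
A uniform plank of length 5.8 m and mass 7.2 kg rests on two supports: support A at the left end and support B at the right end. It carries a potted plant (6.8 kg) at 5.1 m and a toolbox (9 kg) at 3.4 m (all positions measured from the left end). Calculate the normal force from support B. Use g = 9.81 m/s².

R_B ≈ 146 N

Sum moments about support A (its reaction then has zero moment arm).
Beam weight: 7.2 × 9.81 = 70.63 N down at 2.9 m → arm 2.9 m, τ = 70.63 × 2.9 = 204.8 N·m clockwise.
Potted plant: 6.8 × 9.81 = 66.71 N down at 5.1 m → arm 5.1 m, τ = 66.71 × 5.1 = 340.2 N·m clockwise.
Toolbox: 9 × 9.81 = 88.29 N down at 3.4 m → arm 3.4 m, τ = 88.29 × 3.4 = 300.2 N·m clockwise.
Net load moment about support A = 845.2 N·m clockwise.
Reaction R at support B is upward at 5.8 m, arm 5.8 m → moment R × 5.8 counterclockwise.
Setting net torque to zero: R × 5.8 = 845.2 → R = 146 N.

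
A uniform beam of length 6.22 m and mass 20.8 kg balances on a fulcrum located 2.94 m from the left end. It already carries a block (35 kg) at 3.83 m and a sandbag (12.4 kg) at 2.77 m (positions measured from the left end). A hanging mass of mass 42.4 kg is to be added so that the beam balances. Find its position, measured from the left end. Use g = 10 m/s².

x ≈ 2.17 m from the left end

Taking torques about the fulcrum (at 2.94 m from the left end):
Beam weight: 20.8 × 10 = 208 N down at 3.11 m → arm 0.17 m, τ = 208 × 0.17 = 35.36 N·m clockwise.
Block: 35 × 10 = 350 N down at 3.83 m → arm 0.89 m, τ = 350 × 0.89 = 311.5 N·m clockwise.
Sandbag: 12.4 × 10 = 124 N down at 2.77 m → arm 0.17 m, τ = 124 × 0.17 = 21.08 N·m counterclockwise.
Net moment of existing loads = 325.8 N·m clockwise.
The hanging mass weighs 42.4 × 10 = 424 N and must supply an equal counterclockwise moment, so its lever arm about the fulcrum is 325.8 / 424 = 0.768 m.
That puts it at 2.94 − 0.768 = 2.17 m from the left end.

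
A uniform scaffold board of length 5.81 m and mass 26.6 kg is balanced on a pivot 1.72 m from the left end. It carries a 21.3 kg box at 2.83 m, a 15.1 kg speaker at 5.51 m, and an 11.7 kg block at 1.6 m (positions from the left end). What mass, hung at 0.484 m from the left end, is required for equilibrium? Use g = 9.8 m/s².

Choose the pivot (at 1.72 m from the left end) as the axis so the support reaction has zero arm there.
Beam weight: 26.6 × 9.8 = 260.7 N down at 2.905 m → arm 1.185 m, τ = 260.7 × 1.185 = 308.9 N·m clockwise.
Box: 21.3 × 9.8 = 208.7 N down at 2.83 m → arm 1.11 m, τ = 208.7 × 1.11 = 231.7 N·m clockwise.
Speaker: 15.1 × 9.8 = 148 N down at 5.51 m → arm 3.79 m, τ = 148 × 3.79 = 560.9 N·m clockwise.
Block: 11.7 × 9.8 = 114.7 N down at 1.6 m → arm 0.12 m, τ = 114.7 × 0.12 = 13.76 N·m counterclockwise.
Net moment of known loads = 1088 N·m clockwise.
An unknown mass m at 0.484 m has arm 1.236 m; its moment is m·g·1.236 counterclockwise.
Στ = 0 ⇒ m × 9.8 × 1.236 = 1088 ⇒ m = 1088 / (9.8 × 1.236) = 89.8 kg.

m ≈ 89.8 kg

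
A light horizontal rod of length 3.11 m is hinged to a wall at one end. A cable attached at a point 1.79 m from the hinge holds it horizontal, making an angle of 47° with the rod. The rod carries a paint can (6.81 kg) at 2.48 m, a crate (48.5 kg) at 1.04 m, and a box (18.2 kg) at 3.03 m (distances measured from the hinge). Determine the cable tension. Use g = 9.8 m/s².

Choose the hinge as the axis so the unknown hinge reaction has zero arm there.
Paint can: 6.81 × 9.8 = 66.74 N down at 2.48 m → arm 2.48 m, τ = 66.74 × 2.48 = 165.5 N·m clockwise.
Crate: 48.5 × 9.8 = 475.3 N down at 1.04 m → arm 1.04 m, τ = 475.3 × 1.04 = 494.3 N·m clockwise.
Box: 18.2 × 9.8 = 178.4 N down at 3.03 m → arm 3.03 m, τ = 178.4 × 3.03 = 540.6 N·m clockwise.
Total clockwise load moment = 1200 N·m.
The cable tension T acts at 1.79 m; only its component perpendicular to the rod, T sinθ, produces torque. sin 47° = 0.7314.
Balancing moments: T × 1.79 × 0.7314 = 1200, giving T = 1200 / 1.309 = 917 N.

T ≈ 917 N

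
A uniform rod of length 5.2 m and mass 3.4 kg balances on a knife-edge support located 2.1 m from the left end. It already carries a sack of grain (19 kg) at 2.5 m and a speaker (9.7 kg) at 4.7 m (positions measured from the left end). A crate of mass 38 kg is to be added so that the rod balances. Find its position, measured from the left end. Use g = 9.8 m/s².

x ≈ 1.19 m from the left end

Sum moments about the knife-edge support (at 2.1 m from the left end) (the support reaction has zero arm there).
Beam weight: 3.4 × 9.8 = 33.32 N down at 2.6 m → arm 0.5 m, τ = 33.32 × 0.5 = 16.66 N·m clockwise.
Sack of grain: 19 × 9.8 = 186.2 N down at 2.5 m → arm 0.4 m, τ = 186.2 × 0.4 = 74.48 N·m clockwise.
Speaker: 9.7 × 9.8 = 95.06 N down at 4.7 m → arm 2.6 m, τ = 95.06 × 2.6 = 247.2 N·m clockwise.
Net moment of existing loads = 338.3 N·m clockwise.
The crate weighs 38 × 9.8 = 372.4 N and must supply an equal counterclockwise moment, so its lever arm about the knife-edge support is 338.3 / 372.4 = 0.908 m.
That puts it at 2.1 − 0.908 = 1.19 m from the left end.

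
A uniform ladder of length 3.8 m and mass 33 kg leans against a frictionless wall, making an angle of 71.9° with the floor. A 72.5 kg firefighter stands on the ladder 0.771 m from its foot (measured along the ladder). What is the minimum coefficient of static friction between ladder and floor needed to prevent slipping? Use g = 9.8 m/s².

μ_min ≈ 0.0967

Take moments about the foot of the ladder.
Ladder weight 33×9.8 = 323.4 N acts at 1.9 m along the ladder; its horizontal arm is 1.9·cos71.9° = 0.5903 m → τ = 190.9 N·m clockwise.
Firefighter: 72.5×9.8 = 710.5 N at 0.771 m → arm 0.2395 m → τ = 170.2 N·m clockwise.
Wall normal N acts horizontally at the top; its moment arm is the height L sinθ = 3.8·sin71.9° = 3.612 m, counterclockwise.
For rotational equilibrium, N × 3.612 = 361.1, so N = 99.97 N.
ΣFx = 0 ⇒ f = N_wall = 99.97 N. ΣFy = 0 ⇒ N_floor = 1034 N.
μ_min = f / N_floor = 99.97 / 1034 = 0.0967.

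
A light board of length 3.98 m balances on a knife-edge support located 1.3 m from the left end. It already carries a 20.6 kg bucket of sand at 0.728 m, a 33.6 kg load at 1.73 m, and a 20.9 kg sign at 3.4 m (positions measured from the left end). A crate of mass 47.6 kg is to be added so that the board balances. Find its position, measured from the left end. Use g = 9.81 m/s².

x ≈ 0.322 m from the left end

Choose the knife-edge support (at 1.3 m from the left end) as the axis so the support reaction has zero arm there.
Bucket of sand: 20.6 × 9.81 = 202.1 N down at 0.728 m → arm 0.572 m, τ = 202.1 × 0.572 = 115.6 N·m counterclockwise.
Load: 33.6 × 9.81 = 329.6 N down at 1.73 m → arm 0.43 m, τ = 329.6 × 0.43 = 141.7 N·m clockwise.
Sign: 20.9 × 9.81 = 205 N down at 3.4 m → arm 2.1 m, τ = 205 × 2.1 = 430.5 N·m clockwise.
Net moment of existing loads = 456.6 N·m clockwise.
The crate weighs 47.6 × 9.81 = 467 N and must supply an equal counterclockwise moment, so its lever arm about the knife-edge support is 456.6 / 467 = 0.978 m.
That puts it at 1.3 − 0.978 = 0.322 m from the left end.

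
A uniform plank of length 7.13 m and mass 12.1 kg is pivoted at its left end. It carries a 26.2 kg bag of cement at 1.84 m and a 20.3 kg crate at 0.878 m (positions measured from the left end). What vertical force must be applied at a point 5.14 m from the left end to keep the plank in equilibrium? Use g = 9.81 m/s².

F ≈ 208 N

Choose the left end as the axis so the unknown pivot reaction has zero arm there.
Beam weight: 12.1 × 9.81 = 118.7 N down at 3.565 m → arm 3.565 m, τ = 118.7 × 3.565 = 423.2 N·m clockwise.
Bag of cement: 26.2 × 9.81 = 257 N down at 1.84 m → arm 1.84 m, τ = 257 × 1.84 = 472.9 N·m clockwise.
Crate: 20.3 × 9.81 = 199.1 N down at 0.878 m → arm 0.878 m, τ = 199.1 × 0.878 = 174.8 N·m clockwise.
Net moment of the loads = 1071 N·m clockwise.
The upward force F acts at a point 5.14 m from the left end, arm 5.14 m, giving F × 5.14 counterclockwise.
Στ = 0 ⇒ F × 5.14 = 1071 ⇒ F = 1071 / 5.14 = 208 N.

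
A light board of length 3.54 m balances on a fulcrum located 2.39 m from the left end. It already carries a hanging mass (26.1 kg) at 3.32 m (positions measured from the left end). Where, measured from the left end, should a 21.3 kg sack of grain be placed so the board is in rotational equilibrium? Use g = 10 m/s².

Take moments about the fulcrum (at 2.39 m from the left end).
Hanging mass: 26.1 × 10 = 261 N down at 3.32 m → arm 0.93 m, τ = 261 × 0.93 = 242.7 N·m clockwise.
Net moment of existing loads = 242.7 N·m clockwise.
The sack of grain weighs 21.3 × 10 = 213 N and must supply an equal counterclockwise moment, so its lever arm about the fulcrum is 242.7 / 213 = 1.14 m.
That puts it at 2.39 − 1.14 = 1.25 m from the left end.

x ≈ 1.25 m from the left end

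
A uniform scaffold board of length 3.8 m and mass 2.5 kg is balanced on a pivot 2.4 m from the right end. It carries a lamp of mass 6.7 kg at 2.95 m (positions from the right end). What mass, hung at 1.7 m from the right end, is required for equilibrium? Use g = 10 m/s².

About the pivot (at 2.4 m from the right end):
Beam weight: 2.5 × 10 = 25 N down at 1.9 m → arm 0.5 m, τ = 25 × 0.5 = 12.5 N·m clockwise.
Lamp: 6.7 × 10 = 67 N down at 2.95 m → arm 0.55 m, τ = 67 × 0.55 = 36.85 N·m counterclockwise.
Net moment of known loads = 24.35 N·m counterclockwise.
An unknown mass m at 1.7 m has arm 0.7 m; its moment is m·g·0.7 clockwise.
Στ = 0 ⇒ m × 10 × 0.7 = 24.35 ⇒ m = 24.35 / (10 × 0.7) = 3.48 kg.

m ≈ 3.48 kg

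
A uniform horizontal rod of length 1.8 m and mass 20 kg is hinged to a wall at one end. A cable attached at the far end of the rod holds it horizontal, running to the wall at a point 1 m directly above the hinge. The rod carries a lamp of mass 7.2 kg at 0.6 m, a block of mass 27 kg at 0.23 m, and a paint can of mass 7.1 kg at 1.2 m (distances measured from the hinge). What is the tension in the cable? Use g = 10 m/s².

Choose the hinge as the axis so the unknown hinge reaction has zero arm there.
Beam weight: 20 × 10 = 200 N down at 0.9 m → arm 0.9 m, τ = 200 × 0.9 = 180 N·m clockwise.
Lamp: 7.2 × 10 = 72 N down at 0.6 m → arm 0.6 m, τ = 72 × 0.6 = 43.2 N·m clockwise.
Block: 27 × 10 = 270 N down at 0.23 m → arm 0.23 m, τ = 270 × 0.23 = 62.1 N·m clockwise.
Paint can: 7.1 × 10 = 71 N down at 1.2 m → arm 1.2 m, τ = 71 × 1.2 = 85.2 N·m clockwise.
Total clockwise load moment = 370.5 N·m.
The cable tension T acts at 1.8 m; only its component perpendicular to the rod, T sinθ, produces torque. sinθ = h/√(h²+d²) = 1/√(1²+1.8²) = 0.4856.
For rotational equilibrium, T × 1.8 × 0.4856 = 370.5, so T = 370.5 / 0.8741 = 424 N.

T ≈ 424 N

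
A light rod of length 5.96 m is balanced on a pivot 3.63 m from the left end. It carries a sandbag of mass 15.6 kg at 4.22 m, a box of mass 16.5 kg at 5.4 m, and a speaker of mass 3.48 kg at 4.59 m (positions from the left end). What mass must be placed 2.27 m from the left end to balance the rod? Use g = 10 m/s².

m ≈ 30.7 kg

Sum moments about the pivot (at 3.63 m from the left end) (the support reaction has zero arm there).
Sandbag: 15.6 × 10 = 156 N down at 4.22 m → arm 0.59 m, τ = 156 × 0.59 = 92.04 N·m clockwise.
Box: 16.5 × 10 = 165 N down at 5.4 m → arm 1.77 m, τ = 165 × 1.77 = 292.1 N·m clockwise.
Speaker: 3.48 × 10 = 34.8 N down at 4.59 m → arm 0.96 m, τ = 34.8 × 0.96 = 33.41 N·m clockwise.
Net moment of known loads = 417.6 N·m clockwise.
An unknown mass m at 2.27 m has arm 1.36 m; its moment is m·g·1.36 counterclockwise.
Στ = 0 ⇒ m × 10 × 1.36 = 417.6 ⇒ m = 417.6 / (10 × 1.36) = 30.7 kg.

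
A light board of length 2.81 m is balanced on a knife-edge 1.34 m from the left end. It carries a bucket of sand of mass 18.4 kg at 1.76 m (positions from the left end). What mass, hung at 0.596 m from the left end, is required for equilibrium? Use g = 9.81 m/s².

Taking torques about the knife-edge (at 1.34 m from the left end):
Bucket of sand: 18.4 × 9.81 = 180.5 N down at 1.76 m → arm 0.42 m, τ = 180.5 × 0.42 = 75.81 N·m clockwise.
Net moment of known loads = 75.81 N·m clockwise.
An unknown mass m at 0.596 m has arm 0.744 m; its moment is m·g·0.744 counterclockwise.
Στ = 0 ⇒ m × 9.81 × 0.744 = 75.81 ⇒ m = 75.81 / (9.81 × 0.744) = 10.4 kg.

m ≈ 10.4 kg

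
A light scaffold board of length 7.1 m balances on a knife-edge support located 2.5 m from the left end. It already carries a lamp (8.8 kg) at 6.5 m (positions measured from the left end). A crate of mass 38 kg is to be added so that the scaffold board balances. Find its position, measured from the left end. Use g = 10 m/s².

Choose the knife-edge support (at 2.5 m from the left end) as the axis so the support reaction has zero arm there.
Lamp: 8.8 × 10 = 88 N down at 6.5 m → arm 4 m, τ = 88 × 4 = 352 N·m clockwise.
Net moment of existing loads = 352 N·m clockwise.
The crate weighs 38 × 10 = 380 N and must supply an equal counterclockwise moment, so its lever arm about the knife-edge support is 352 / 380 = 0.926 m.
That puts it at 2.5 − 0.926 = 1.57 m from the left end.

x ≈ 1.57 m from the left end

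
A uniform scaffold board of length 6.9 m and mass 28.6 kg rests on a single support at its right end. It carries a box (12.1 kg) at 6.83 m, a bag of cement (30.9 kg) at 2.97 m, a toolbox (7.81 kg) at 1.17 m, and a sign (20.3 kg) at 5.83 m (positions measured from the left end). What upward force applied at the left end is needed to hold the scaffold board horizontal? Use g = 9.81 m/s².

F ≈ 409 N

Choose the right end as the axis so the unknown pivot reaction has zero arm there.
Beam weight: 28.6 × 9.81 = 280.6 N down at 3.45 m → arm 3.45 m, τ = 280.6 × 3.45 = 968.1 N·m counterclockwise.
Box: 12.1 × 9.81 = 118.7 N down at 6.83 m → arm 0.07 m, τ = 118.7 × 0.07 = 8.309 N·m counterclockwise.
Bag of cement: 30.9 × 9.81 = 303.1 N down at 2.97 m → arm 3.93 m, τ = 303.1 × 3.93 = 1191 N·m counterclockwise.
Toolbox: 7.81 × 9.81 = 76.62 N down at 1.17 m → arm 5.73 m, τ = 76.62 × 5.73 = 439 N·m counterclockwise.
Sign: 20.3 × 9.81 = 199.1 N down at 5.83 m → arm 1.07 m, τ = 199.1 × 1.07 = 213 N·m counterclockwise.
Net moment of the loads = 2819 N·m counterclockwise.
The upward force F acts at the left end, arm 6.9 m, giving F × 6.9 clockwise.
Setting net torque to zero: F × 6.9 = 2819 → F = 2819 / 6.9 = 409 N.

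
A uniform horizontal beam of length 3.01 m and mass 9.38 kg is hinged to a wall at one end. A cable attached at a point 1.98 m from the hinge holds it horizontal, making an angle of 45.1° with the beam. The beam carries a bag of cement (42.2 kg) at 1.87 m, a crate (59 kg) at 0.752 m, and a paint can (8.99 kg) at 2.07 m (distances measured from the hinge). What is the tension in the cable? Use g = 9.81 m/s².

Take moments about the hinge.
Beam weight: 9.38 × 9.81 = 92.02 N down at 1.505 m → arm 1.505 m, τ = 92.02 × 1.505 = 138.5 N·m clockwise.
Bag of cement: 42.2 × 9.81 = 414 N down at 1.87 m → arm 1.87 m, τ = 414 × 1.87 = 774.2 N·m clockwise.
Crate: 59 × 9.81 = 578.8 N down at 0.752 m → arm 0.752 m, τ = 578.8 × 0.752 = 435.3 N·m clockwise.
Paint can: 8.99 × 9.81 = 88.19 N down at 2.07 m → arm 2.07 m, τ = 88.19 × 2.07 = 182.6 N·m clockwise.
Total clockwise load moment = 1531 N·m.
The cable tension T acts at 1.98 m; only its component perpendicular to the beam, T sinθ, produces torque. sin 45.1° = 0.7083.
Balancing moments: T × 1.98 × 0.7083 = 1531, giving T = 1531 / 1.402 = 1090 N.

T ≈ 1090 N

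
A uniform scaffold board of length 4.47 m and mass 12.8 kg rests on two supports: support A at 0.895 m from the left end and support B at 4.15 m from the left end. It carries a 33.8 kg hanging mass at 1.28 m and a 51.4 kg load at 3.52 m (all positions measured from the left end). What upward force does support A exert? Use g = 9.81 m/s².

Taking torques about support B:
Beam weight: 12.8 × 9.81 = 125.6 N down at 2.235 m → arm 1.915 m, τ = 125.6 × 1.915 = 240.5 N·m counterclockwise.
Hanging mass: 33.8 × 9.81 = 331.6 N down at 1.28 m → arm 2.87 m, τ = 331.6 × 2.87 = 951.7 N·m counterclockwise.
Load: 51.4 × 9.81 = 504.2 N down at 3.52 m → arm 0.63 m, τ = 504.2 × 0.63 = 317.6 N·m counterclockwise.
Net load moment about support B = 1510 N·m counterclockwise.
Reaction R at support A is upward at 0.895 m, arm 3.255 m → moment R × 3.255 clockwise.
Στ = 0 ⇒ R × 3.255 = 1510 ⇒ R = 464 N.

R_A ≈ 464 N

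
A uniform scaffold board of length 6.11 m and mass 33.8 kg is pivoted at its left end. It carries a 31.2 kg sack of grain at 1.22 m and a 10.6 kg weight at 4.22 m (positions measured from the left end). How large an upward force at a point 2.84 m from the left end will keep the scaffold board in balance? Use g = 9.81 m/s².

Take moments about the left end.
Beam weight: 33.8 × 9.81 = 331.6 N down at 3.055 m → arm 3.055 m, τ = 331.6 × 3.055 = 1013 N·m clockwise.
Sack of grain: 31.2 × 9.81 = 306.1 N down at 1.22 m → arm 1.22 m, τ = 306.1 × 1.22 = 373.4 N·m clockwise.
Weight: 10.6 × 9.81 = 104 N down at 4.22 m → arm 4.22 m, τ = 104 × 4.22 = 438.9 N·m clockwise.
Net moment of the loads = 1825 N·m clockwise.
The upward force F acts at a point 2.84 m from the left end, arm 2.84 m, giving F × 2.84 counterclockwise.
For rotational equilibrium, F × 2.84 = 1825, so F = 1825 / 2.84 = 643 N.

F ≈ 643 N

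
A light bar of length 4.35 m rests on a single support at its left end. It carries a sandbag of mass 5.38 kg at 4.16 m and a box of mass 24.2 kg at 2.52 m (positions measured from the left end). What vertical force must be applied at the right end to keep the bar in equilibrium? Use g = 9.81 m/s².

Taking torques about the left end:
Sandbag: 5.38 × 9.81 = 52.78 N down at 4.16 m → arm 4.16 m, τ = 52.78 × 4.16 = 219.6 N·m clockwise.
Box: 24.2 × 9.81 = 237.4 N down at 2.52 m → arm 2.52 m, τ = 237.4 × 2.52 = 598.2 N·m clockwise.
Net moment of the loads = 817.8 N·m clockwise.
The upward force F acts at the right end, arm 4.35 m, giving F × 4.35 counterclockwise.
Setting net torque to zero: F × 4.35 = 817.8 → F = 817.8 / 4.35 = 188 N.

F ≈ 188 N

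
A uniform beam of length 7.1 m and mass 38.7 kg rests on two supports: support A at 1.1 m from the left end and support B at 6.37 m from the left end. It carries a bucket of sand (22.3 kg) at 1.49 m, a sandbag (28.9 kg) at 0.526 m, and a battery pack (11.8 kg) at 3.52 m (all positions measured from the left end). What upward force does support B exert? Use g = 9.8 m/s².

Choose support A as the axis so its reaction then has zero moment arm.
Beam weight: 38.7 × 9.8 = 379.3 N down at 3.55 m → arm 2.45 m, τ = 379.3 × 2.45 = 929.3 N·m clockwise.
Bucket of sand: 22.3 × 9.8 = 218.5 N down at 1.49 m → arm 0.39 m, τ = 218.5 × 0.39 = 85.22 N·m clockwise.
Sandbag: 28.9 × 9.8 = 283.2 N down at 0.526 m → arm 0.574 m, τ = 283.2 × 0.574 = 162.6 N·m counterclockwise.
Battery pack: 11.8 × 9.8 = 115.6 N down at 3.52 m → arm 2.42 m, τ = 115.6 × 2.42 = 279.8 N·m clockwise.
Net load moment about support A = 1132 N·m clockwise.
Reaction R at support B is upward at 6.37 m, arm 5.27 m → moment R × 5.27 counterclockwise.
Στ = 0 ⇒ R × 5.27 = 1132 ⇒ R = 215 N.

R_B ≈ 215 N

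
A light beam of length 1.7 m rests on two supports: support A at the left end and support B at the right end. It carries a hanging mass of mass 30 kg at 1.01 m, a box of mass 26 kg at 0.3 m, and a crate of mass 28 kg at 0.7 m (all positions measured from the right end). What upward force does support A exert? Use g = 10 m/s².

R_A ≈ 339 N

Take moments about support B.
Hanging mass: 30 × 10 = 300 N down at 1.01 m → arm 1.01 m, τ = 300 × 1.01 = 303 N·m counterclockwise.
Box: 26 × 10 = 260 N down at 0.3 m → arm 0.3 m, τ = 260 × 0.3 = 78 N·m counterclockwise.
Crate: 28 × 10 = 280 N down at 0.7 m → arm 0.7 m, τ = 280 × 0.7 = 196 N·m counterclockwise.
Net load moment about support B = 577 N·m counterclockwise.
Reaction R at support A is upward at 1.7 m, arm 1.7 m → moment R × 1.7 clockwise.
For rotational equilibrium, R × 1.7 = 577, so R = 339 N.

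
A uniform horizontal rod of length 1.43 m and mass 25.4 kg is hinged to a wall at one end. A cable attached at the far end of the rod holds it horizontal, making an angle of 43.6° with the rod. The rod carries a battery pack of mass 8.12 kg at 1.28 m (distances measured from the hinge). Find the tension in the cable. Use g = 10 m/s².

Taking torques about the hinge:
Beam weight: 25.4 × 10 = 254 N down at 0.715 m → arm 0.715 m, τ = 254 × 0.715 = 181.6 N·m clockwise.
Battery pack: 8.12 × 10 = 81.2 N down at 1.28 m → arm 1.28 m, τ = 81.2 × 1.28 = 103.9 N·m clockwise.
Total clockwise load moment = 285.5 N·m.
The cable tension T acts at 1.43 m; only its component perpendicular to the rod, T sinθ, produces torque. sin 43.6° = 0.6896.
Setting net torque to zero: T × 1.43 × 0.6896 = 285.5 → T = 285.5 / 0.9861 = 290 N.

T ≈ 290 N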